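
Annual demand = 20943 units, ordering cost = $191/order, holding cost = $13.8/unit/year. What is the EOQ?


Formula: EOQ = sqrt(2 * D * S / H)
Numerator: 2 * 20943 * 191 = 8000226
2DS/H = 8000226 / 13.8 = 579726.5
EOQ = sqrt(579726.5) = 761.4 units

761.4 units


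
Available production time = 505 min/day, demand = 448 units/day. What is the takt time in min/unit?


Formula: Takt Time = Available Production Time / Customer Demand
Takt = 505 min/day / 448 units/day
Takt = 1.13 min/unit

1.13 min/unit


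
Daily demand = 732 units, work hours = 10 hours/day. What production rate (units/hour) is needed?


Formula: Production Rate = Daily Demand / Available Hours
Rate = 732 units/day / 10 hours/day
Rate = 73.2 units/hour

73.2 units/hour


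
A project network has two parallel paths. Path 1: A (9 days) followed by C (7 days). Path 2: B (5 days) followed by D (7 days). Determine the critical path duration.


Path 1 = 9 + 7 = 16 days
Path 2 = 5 + 7 = 12 days
Duration = max(16, 12) = 16 days

16 days


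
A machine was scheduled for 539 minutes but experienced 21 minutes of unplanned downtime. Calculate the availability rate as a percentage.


Formula: Availability = (Planned Time - Downtime) / Planned Time * 100
Uptime = 539 - 21 = 518 min
Availability = 518 / 539 * 100 = 96.1%

96.1%


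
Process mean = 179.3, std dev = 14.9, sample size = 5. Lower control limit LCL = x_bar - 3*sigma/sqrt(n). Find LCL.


LCL = 179.3 - 3 * 14.9 / sqrt(5)

159.31


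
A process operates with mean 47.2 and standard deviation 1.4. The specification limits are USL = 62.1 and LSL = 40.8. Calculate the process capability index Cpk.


Cpu = (62.1 - 47.2) / (3 * 1.4) = 3.55
Cpl = (47.2 - 40.8) / (3 * 1.4) = 1.52
Cpk = min(3.55, 1.52) = 1.52

1.52


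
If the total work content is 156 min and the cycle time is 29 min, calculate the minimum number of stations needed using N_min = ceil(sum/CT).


Formula: N_min = ceil(Sum of Task Times / Cycle Time)
N_min = ceil(156 min / 29 min) = ceil(5.3793)
N_min = 6 stations

6


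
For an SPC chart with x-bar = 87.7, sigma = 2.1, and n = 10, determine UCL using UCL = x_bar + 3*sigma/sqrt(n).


UCL = 87.7 + 3 * 2.1 / sqrt(10)

89.69


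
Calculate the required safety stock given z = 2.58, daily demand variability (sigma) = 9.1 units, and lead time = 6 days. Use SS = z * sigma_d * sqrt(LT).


Formula: SS = z * sigma_d * sqrt(LT)
sqrt(LT) = sqrt(6) = 2.4495
SS = 2.58 * 9.1 * 2.4495
SS = 57.5 units

57.5 units


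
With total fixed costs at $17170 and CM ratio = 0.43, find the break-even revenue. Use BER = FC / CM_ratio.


Formula: BER = Fixed Costs / Contribution Margin Ratio
BER = $17170 / 0.43
BER = $39930.23 (to the nearest cent)

$39930.23


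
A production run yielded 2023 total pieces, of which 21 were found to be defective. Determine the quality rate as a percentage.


Formula: Quality Rate = Good Pieces / Total Pieces * 100
Good pieces = 2023 - 21 = 2002
QR = 2002 / 2023 * 100 = 99.0%

99.0%


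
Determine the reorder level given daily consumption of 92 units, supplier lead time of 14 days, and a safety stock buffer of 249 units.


Formula: ROP = (Daily Demand * Lead Time) + Safety Stock
Demand during lead time = 92 * 14 = 1288 units
ROP = 1288 + 249 = 1537 units

1537 units


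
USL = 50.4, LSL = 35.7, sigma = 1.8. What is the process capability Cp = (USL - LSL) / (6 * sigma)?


Cp = (50.4 - 35.7) / (6 * 1.8)

1.36


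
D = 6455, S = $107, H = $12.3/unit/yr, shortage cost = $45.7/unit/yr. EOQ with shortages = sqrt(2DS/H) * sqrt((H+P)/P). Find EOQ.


Formula: EOQ* = sqrt(2DS/H) * sqrt((H+P)/P)
Base EOQ = sqrt(2*6455*107/12.3) = 335.12 units
Correction = sqrt((12.3+45.7)/45.7) = 1.12656
EOQ* = 335.12 * 1.12656 = 377.5 units

377.5 units


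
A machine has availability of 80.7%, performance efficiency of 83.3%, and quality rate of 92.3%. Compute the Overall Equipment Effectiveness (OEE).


Formula: OEE = Availability * Performance * Quality / 10000
A * P = 80.7% * 83.3% / 100 = 67.22%
OEE = 67.22% * 92.3% / 100 = 62.0%

62.0%


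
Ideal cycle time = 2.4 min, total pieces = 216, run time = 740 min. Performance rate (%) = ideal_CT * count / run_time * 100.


Formula: Performance = (Ideal CT * Total Count) / Run Time * 100
Ideal output time = 2.4 * 216 = 518.4 min
Performance = 518.4 / 740 * 100 = 70.1%

70.1%


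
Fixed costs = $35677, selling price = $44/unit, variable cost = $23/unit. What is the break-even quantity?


Formula: BEQ = Fixed Costs / (Price - Variable Cost)
Contribution margin = $44 - $23 = $21/unit
BEQ = ceil($35677 / $21/unit) = ceil(1698.9) = 1699 units

1699 units


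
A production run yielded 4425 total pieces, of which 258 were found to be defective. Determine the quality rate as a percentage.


Formula: Quality Rate = Good Pieces / Total Pieces * 100
Good pieces = 4425 - 258 = 4167
QR = 4167 / 4425 * 100 = 94.2%

94.2%


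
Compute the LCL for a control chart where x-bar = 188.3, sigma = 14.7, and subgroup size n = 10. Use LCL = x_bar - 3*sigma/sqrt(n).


LCL = 188.3 - 3 * 14.7 / sqrt(10)

174.35


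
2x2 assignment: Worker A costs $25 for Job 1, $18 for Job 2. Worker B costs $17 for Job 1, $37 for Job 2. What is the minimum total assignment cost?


Option 1: A->1 + B->2 = $25 + $37 = $62
Option 2: A->2 + B->1 = $18 + $17 = $35
Min cost = min($62, $35) = $35

$35


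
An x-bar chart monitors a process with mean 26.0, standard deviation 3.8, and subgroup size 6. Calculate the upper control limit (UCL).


UCL = 26.0 + 3 * 3.8 / sqrt(6)

30.65


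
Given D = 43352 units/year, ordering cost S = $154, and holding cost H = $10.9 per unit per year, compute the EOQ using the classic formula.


Formula: EOQ = sqrt(2 * D * S / H)
Numerator: 2 * 43352 * 154 = 13352416
2DS/H = 13352416 / 10.9 = 1224992.3
EOQ = sqrt(1224992.3) = 1106.8 units

1106.8 units


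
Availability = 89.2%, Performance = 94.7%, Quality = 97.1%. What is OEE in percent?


Formula: OEE = Availability * Performance * Quality / 10000
A * P = 89.2% * 94.7% / 100 = 84.47%
OEE = 84.47% * 97.1% / 100 = 82.0%

82.0%


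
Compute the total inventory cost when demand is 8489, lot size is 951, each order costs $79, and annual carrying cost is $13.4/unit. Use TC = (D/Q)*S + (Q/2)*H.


TC = 8489/951 * 79 + 951/2 * 13.4

$7076.89


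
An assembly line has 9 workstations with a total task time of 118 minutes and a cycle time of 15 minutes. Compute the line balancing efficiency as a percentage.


Formula: Efficiency = Sum of Task Times / (N_stations * CT) * 100
Total station capacity = 9 stations * 15 min = 135 min
Efficiency = 118 / 135 * 100 = 87.4%

87.4%


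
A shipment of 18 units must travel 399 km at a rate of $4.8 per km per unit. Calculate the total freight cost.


TC = dist * cost * units = 399 * 4.8 * 18 = $34473.60

$34473.60


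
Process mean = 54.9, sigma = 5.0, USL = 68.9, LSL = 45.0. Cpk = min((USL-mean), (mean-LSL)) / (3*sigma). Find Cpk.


Cpu = (68.9 - 54.9) / (3 * 5.0) = 0.93
Cpl = (54.9 - 45.0) / (3 * 5.0) = 0.66
Cpk = min(0.93, 0.66) = 0.66

0.66


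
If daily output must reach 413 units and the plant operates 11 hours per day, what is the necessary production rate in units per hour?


Formula: Production Rate = Daily Demand / Available Hours
Rate = 413 units/day / 11 hours/day
Rate = 37.5 units/hour

37.5 units/hour


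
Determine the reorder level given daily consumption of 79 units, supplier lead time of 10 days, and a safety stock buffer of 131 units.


Formula: ROP = (Daily Demand * Lead Time) + Safety Stock
Demand during lead time = 79 * 10 = 790 units
ROP = 790 + 131 = 921 units

921 units


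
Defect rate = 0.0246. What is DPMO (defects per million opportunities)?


DPMO = defect_rate * 1000000 = 0.0246 * 1000000

24600


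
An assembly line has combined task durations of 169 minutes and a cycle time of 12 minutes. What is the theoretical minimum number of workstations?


Formula: N_min = ceil(Sum of Task Times / Cycle Time)
N_min = ceil(169 min / 12 min) = ceil(14.0833)
N_min = 15 stations

15


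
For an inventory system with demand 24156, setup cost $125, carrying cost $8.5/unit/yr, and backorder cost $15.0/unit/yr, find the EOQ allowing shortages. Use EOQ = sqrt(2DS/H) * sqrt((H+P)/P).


Formula: EOQ* = sqrt(2DS/H) * sqrt((H+P)/P)
Base EOQ = sqrt(2*24156*125/8.5) = 842.89 units
Correction = sqrt((8.5+15.0)/15.0) = 1.25167
EOQ* = 842.89 * 1.25167 = 1055.0 units

1055.0 units


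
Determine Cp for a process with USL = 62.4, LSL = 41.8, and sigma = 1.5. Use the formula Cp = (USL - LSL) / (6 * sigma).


Cp = (62.4 - 41.8) / (6 * 1.5)

2.29


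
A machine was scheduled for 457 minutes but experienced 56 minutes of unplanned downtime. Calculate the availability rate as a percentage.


Formula: Availability = (Planned Time - Downtime) / Planned Time * 100
Uptime = 457 - 56 = 401 min
Availability = 401 / 457 * 100 = 87.7%

87.7%


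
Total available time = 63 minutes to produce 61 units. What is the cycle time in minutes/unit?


Formula: CT = Available Time / Number of Units
CT = 63 min / 61 units
CT = 1.03 min/unit

1.03 min/unit


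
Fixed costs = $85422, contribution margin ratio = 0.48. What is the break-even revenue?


Formula: BER = Fixed Costs / Contribution Margin Ratio
BER = $85422 / 0.48
BER = $177962.50 (to the nearest cent)

$177962.50


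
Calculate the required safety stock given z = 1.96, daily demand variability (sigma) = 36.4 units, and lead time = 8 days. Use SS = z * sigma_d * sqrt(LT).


Formula: SS = z * sigma_d * sqrt(LT)
sqrt(LT) = sqrt(8) = 2.8284
SS = 1.96 * 36.4 * 2.8284
SS = 201.8 units

201.8 units


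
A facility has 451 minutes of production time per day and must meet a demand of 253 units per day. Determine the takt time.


Formula: Takt Time = Available Production Time / Customer Demand
Takt = 451 min/day / 253 units/day
Takt = 1.78 min/unit

1.78 min/unit


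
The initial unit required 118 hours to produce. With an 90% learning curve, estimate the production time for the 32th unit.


Formula: T_n = T_1 * (learning_rate)^(log2(n)) where learning_rate = rate/100
Doublings = log2(32) = 5
T_n = 118 * 0.9^5
T_n = 118 * 0.5905 = 69.7 hours

69.7 hours


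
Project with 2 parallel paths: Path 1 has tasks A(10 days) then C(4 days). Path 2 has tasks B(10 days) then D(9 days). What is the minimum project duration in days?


Path 1 = 10 + 4 = 14 days
Path 2 = 10 + 9 = 19 days
Duration = max(14, 19) = 19 days

19 days


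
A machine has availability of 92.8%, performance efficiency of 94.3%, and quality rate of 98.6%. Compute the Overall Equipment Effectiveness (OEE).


Formula: OEE = Availability * Performance * Quality / 10000
A * P = 92.8% * 94.3% / 100 = 87.51%
OEE = 87.51% * 98.6% / 100 = 86.3%

86.3%


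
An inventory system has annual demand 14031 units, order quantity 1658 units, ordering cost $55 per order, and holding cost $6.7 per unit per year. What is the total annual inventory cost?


TC = 14031/1658 * 55 + 1658/2 * 6.7

$6019.74


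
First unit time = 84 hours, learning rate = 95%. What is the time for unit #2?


Formula: T_n = T_1 * (learning_rate)^(log2(n)) where learning_rate = rate/100
Doublings = log2(2) = 1
T_n = 84 * 0.95^1
T_n = 84 * 0.95 = 79.8 hours

79.8 hours


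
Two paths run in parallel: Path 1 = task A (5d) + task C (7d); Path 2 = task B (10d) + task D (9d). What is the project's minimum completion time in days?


Path 1 = 5 + 7 = 12 days
Path 2 = 10 + 9 = 19 days
Duration = max(12, 19) = 19 days

19 days


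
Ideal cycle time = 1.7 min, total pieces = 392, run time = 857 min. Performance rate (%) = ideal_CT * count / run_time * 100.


Formula: Performance = (Ideal CT * Total Count) / Run Time * 100
Ideal output time = 1.7 * 392 = 666.4 min
Performance = 666.4 / 857 * 100 = 77.8%

77.8%


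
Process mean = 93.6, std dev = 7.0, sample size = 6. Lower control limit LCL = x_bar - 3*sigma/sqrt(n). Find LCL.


LCL = 93.6 - 3 * 7.0 / sqrt(6)

85.03


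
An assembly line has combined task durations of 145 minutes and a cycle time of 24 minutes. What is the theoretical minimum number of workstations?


Formula: N_min = ceil(Sum of Task Times / Cycle Time)
N_min = ceil(145 min / 24 min) = ceil(6.0417)
N_min = 7 stations

7


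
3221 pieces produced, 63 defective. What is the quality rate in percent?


Formula: Quality Rate = Good Pieces / Total Pieces * 100
Good pieces = 3221 - 63 = 3158
QR = 3158 / 3221 * 100 = 98.0%

98.0%


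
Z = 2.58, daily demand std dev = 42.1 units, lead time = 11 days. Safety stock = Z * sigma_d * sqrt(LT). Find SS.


Formula: SS = z * sigma_d * sqrt(LT)
sqrt(LT) = sqrt(11) = 3.3166
SS = 2.58 * 42.1 * 3.3166
SS = 360.2 units

360.2 units


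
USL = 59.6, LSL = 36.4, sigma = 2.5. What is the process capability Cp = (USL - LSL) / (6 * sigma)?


Cp = (59.6 - 36.4) / (6 * 2.5)

1.55


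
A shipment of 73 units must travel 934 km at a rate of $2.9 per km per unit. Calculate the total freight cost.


TC = dist * cost * units = 934 * 2.9 * 73 = $197727.80

$197727.80


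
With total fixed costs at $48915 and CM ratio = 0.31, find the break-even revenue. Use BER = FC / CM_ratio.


Formula: BER = Fixed Costs / Contribution Margin Ratio
BER = $48915 / 0.31
BER = $157790.32 (to the nearest cent)

$157790.32


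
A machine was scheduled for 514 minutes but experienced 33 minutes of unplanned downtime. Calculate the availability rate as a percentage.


Formula: Availability = (Planned Time - Downtime) / Planned Time * 100
Uptime = 514 - 33 = 481 min
Availability = 481 / 514 * 100 = 93.6%

93.6%


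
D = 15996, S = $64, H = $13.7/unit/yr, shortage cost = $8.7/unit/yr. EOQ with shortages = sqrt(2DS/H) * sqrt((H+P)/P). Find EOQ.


Formula: EOQ* = sqrt(2DS/H) * sqrt((H+P)/P)
Base EOQ = sqrt(2*15996*64/13.7) = 386.59 units
Correction = sqrt((13.7+8.7)/8.7) = 1.60459
EOQ* = 386.59 * 1.60459 = 620.3 units

620.3 units


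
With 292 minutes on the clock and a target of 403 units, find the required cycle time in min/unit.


Formula: CT = Available Time / Number of Units
CT = 292 min / 403 units
CT = 0.72 min/unit

0.72 min/unit


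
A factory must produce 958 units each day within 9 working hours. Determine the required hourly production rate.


Formula: Production Rate = Daily Demand / Available Hours
Rate = 958 units/day / 9 hours/day
Rate = 106.4 units/hour

106.4 units/hour


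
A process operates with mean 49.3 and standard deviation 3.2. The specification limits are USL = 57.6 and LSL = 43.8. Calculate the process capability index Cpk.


Cpu = (57.6 - 49.3) / (3 * 3.2) = 0.86
Cpl = (49.3 - 43.8) / (3 * 3.2) = 0.57
Cpk = min(0.86, 0.57) = 0.57

0.57


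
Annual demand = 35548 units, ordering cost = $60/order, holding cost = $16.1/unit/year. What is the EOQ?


Formula: EOQ = sqrt(2 * D * S / H)
Numerator: 2 * 35548 * 60 = 4265760
2DS/H = 4265760 / 16.1 = 264954.0
EOQ = sqrt(264954.0) = 514.7 units

514.7 units


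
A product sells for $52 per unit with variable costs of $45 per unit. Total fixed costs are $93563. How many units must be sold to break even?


Formula: BEQ = Fixed Costs / (Price - Variable Cost)
Contribution margin = $52 - $45 = $7/unit
BEQ = ceil($93563 / $7/unit) = ceil(13366.14) = 13367 units

13367 units


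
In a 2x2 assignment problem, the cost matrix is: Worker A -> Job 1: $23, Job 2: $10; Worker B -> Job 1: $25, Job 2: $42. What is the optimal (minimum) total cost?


Option 1: A->1 + B->2 = $23 + $42 = $65
Option 2: A->2 + B->1 = $10 + $25 = $35
Min cost = min($65, $35) = $35

$35


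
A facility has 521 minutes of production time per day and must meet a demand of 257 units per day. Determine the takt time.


Formula: Takt Time = Available Production Time / Customer Demand
Takt = 521 min/day / 257 units/day
Takt = 2.03 min/unit

2.03 min/unit


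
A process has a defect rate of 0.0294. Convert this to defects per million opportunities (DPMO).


DPMO = defect_rate * 1000000 = 0.0294 * 1000000

29400


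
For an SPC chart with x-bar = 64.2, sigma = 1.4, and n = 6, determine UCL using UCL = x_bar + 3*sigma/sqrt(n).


UCL = 64.2 + 3 * 1.4 / sqrt(6)

65.91


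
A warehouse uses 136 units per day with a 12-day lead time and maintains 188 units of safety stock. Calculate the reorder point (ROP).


Formula: ROP = (Daily Demand * Lead Time) + Safety Stock
Demand during lead time = 136 * 12 = 1632 units
ROP = 1632 + 188 = 1820 units

1820 units


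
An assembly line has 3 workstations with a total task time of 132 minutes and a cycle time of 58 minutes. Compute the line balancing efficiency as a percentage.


Formula: Efficiency = Sum of Task Times / (N_stations * CT) * 100
Total station capacity = 3 stations * 58 min = 174 min
Efficiency = 132 / 174 * 100 = 75.9%

75.9%


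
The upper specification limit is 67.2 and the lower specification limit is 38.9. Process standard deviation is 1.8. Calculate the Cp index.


Cp = (67.2 - 38.9) / (6 * 1.8)

2.62


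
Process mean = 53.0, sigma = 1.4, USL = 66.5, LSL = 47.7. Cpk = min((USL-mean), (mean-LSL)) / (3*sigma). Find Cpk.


Cpu = (66.5 - 53.0) / (3 * 1.4) = 3.21
Cpl = (53.0 - 47.7) / (3 * 1.4) = 1.26
Cpk = min(3.21, 1.26) = 1.26

1.26


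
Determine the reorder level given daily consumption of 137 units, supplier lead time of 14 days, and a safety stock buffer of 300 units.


Formula: ROP = (Daily Demand * Lead Time) + Safety Stock
Demand during lead time = 137 * 14 = 1918 units
ROP = 1918 + 300 = 2218 units

2218 units


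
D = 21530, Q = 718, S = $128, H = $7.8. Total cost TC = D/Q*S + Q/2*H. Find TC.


TC = 21530/718 * 128 + 718/2 * 7.8

$6638.42


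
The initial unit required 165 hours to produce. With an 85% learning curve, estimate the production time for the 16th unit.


Formula: T_n = T_1 * (learning_rate)^(log2(n)) where learning_rate = rate/100
Doublings = log2(16) = 4
T_n = 165 * 0.85^4
T_n = 165 * 0.522 = 86.1 hours

86.1 hours


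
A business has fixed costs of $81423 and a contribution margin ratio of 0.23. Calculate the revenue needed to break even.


Formula: BER = Fixed Costs / Contribution Margin Ratio
BER = $81423 / 0.23
BER = $354013.04 (to the nearest cent)

$354013.04


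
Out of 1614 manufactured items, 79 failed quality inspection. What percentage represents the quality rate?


Formula: Quality Rate = Good Pieces / Total Pieces * 100
Good pieces = 1614 - 79 = 1535
QR = 1535 / 1614 * 100 = 95.1%

95.1%


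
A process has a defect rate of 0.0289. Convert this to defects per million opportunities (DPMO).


DPMO = defect_rate * 1000000 = 0.0289 * 1000000

28900


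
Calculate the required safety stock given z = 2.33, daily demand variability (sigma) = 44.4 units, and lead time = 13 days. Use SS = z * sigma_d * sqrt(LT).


Formula: SS = z * sigma_d * sqrt(LT)
sqrt(LT) = sqrt(13) = 3.6056
SS = 2.33 * 44.4 * 3.6056
SS = 373.0 units

373.0 units


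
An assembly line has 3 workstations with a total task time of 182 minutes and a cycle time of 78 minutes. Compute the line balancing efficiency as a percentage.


Formula: Efficiency = Sum of Task Times / (N_stations * CT) * 100
Total station capacity = 3 stations * 78 min = 234 min
Efficiency = 182 / 234 * 100 = 77.8%

77.8%


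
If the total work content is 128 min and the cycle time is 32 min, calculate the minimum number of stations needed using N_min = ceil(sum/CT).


Formula: N_min = ceil(Sum of Task Times / Cycle Time)
N_min = ceil(128 min / 32 min) = ceil(4.0)
N_min = 4 stations

4


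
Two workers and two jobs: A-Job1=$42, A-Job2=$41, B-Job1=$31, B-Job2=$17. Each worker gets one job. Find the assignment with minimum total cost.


Option 1: A->1 + B->2 = $42 + $17 = $59
Option 2: A->2 + B->1 = $41 + $31 = $72
Min cost = min($59, $72) = $59

$59


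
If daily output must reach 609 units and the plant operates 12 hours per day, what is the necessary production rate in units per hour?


Formula: Production Rate = Daily Demand / Available Hours
Rate = 609 units/day / 12 hours/day
Rate = 50.8 units/hour

50.8 units/hour


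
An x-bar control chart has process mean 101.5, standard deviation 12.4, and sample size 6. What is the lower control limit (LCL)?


LCL = 101.5 - 3 * 12.4 / sqrt(6)

86.31


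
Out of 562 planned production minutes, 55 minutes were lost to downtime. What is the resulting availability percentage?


Formula: Availability = (Planned Time - Downtime) / Planned Time * 100
Uptime = 562 - 55 = 507 min
Availability = 507 / 562 * 100 = 90.2%

90.2%


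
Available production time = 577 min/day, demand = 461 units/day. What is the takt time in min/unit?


Formula: Takt Time = Available Production Time / Customer Demand
Takt = 577 min/day / 461 units/day
Takt = 1.25 min/unit

1.25 min/unit


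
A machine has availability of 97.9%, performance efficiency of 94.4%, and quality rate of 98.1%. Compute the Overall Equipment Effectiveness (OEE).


Formula: OEE = Availability * Performance * Quality / 10000
A * P = 97.9% * 94.4% / 100 = 92.42%
OEE = 92.42% * 98.1% / 100 = 90.7%

90.7%


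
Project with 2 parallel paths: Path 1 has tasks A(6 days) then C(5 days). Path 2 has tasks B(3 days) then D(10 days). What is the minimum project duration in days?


Path 1 = 6 + 5 = 11 days
Path 2 = 3 + 10 = 13 days
Duration = max(11, 13) = 13 days

13 days


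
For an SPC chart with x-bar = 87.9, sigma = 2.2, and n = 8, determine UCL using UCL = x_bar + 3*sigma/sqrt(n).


UCL = 87.9 + 3 * 2.2 / sqrt(8)

90.23


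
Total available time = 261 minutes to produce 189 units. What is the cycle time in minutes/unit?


Formula: CT = Available Time / Number of Units
CT = 261 min / 189 units
CT = 1.38 min/unit

1.38 min/unit


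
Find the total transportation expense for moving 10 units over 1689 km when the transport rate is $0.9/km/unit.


TC = dist * cost * units = 1689 * 0.9 * 10 = $15201.00

$15201.00


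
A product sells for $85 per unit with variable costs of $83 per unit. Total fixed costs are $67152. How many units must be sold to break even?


Formula: BEQ = Fixed Costs / (Price - Variable Cost)
Contribution margin = $85 - $83 = $2/unit
BEQ = ceil($67152 / $2/unit) = ceil(33576.0) = 33576 units

33576 units


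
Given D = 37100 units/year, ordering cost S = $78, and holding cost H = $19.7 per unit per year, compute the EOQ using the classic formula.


Formula: EOQ = sqrt(2 * D * S / H)
Numerator: 2 * 37100 * 78 = 5787600
2DS/H = 5787600 / 19.7 = 293786.8
EOQ = sqrt(293786.8) = 542.0 units

542.0 units


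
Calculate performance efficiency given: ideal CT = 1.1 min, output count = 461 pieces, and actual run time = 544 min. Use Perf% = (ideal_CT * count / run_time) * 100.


Formula: Performance = (Ideal CT * Total Count) / Run Time * 100
Ideal output time = 1.1 * 461 = 507.1 min
Performance = 507.1 / 544 * 100 = 93.2%

93.2%


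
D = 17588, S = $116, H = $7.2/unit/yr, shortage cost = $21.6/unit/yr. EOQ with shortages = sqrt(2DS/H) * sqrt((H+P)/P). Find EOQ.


Formula: EOQ* = sqrt(2DS/H) * sqrt((H+P)/P)
Base EOQ = sqrt(2*17588*116/7.2) = 752.81 units
Correction = sqrt((7.2+21.6)/21.6) = 1.1547
EOQ* = 752.81 * 1.1547 = 869.3 units

869.3 units


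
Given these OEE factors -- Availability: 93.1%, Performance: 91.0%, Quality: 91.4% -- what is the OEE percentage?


Formula: OEE = Availability * Performance * Quality / 10000
A * P = 93.1% * 91.0% / 100 = 84.72%
OEE = 84.72% * 91.4% / 100 = 77.4%

77.4%


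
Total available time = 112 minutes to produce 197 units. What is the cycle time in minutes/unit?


Formula: CT = Available Time / Number of Units
CT = 112 min / 197 units
CT = 0.57 min/unit

0.57 min/unit


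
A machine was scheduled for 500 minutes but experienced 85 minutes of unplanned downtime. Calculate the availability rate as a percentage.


Formula: Availability = (Planned Time - Downtime) / Planned Time * 100
Uptime = 500 - 85 = 415 min
Availability = 415 / 500 * 100 = 83.0%

83.0%


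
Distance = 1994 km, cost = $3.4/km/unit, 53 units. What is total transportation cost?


TC = dist * cost * units = 1994 * 3.4 * 53 = $359318.80

$359318.80


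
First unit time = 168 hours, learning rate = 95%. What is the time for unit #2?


Formula: T_n = T_1 * (learning_rate)^(log2(n)) where learning_rate = rate/100
Doublings = log2(2) = 1
T_n = 168 * 0.95^1
T_n = 168 * 0.95 = 159.6 hours

159.6 hours


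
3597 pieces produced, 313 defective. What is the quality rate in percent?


Formula: Quality Rate = Good Pieces / Total Pieces * 100
Good pieces = 3597 - 313 = 3284
QR = 3284 / 3597 * 100 = 91.3%

91.3%


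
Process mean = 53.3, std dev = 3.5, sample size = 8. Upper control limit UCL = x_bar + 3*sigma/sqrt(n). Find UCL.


UCL = 53.3 + 3 * 3.5 / sqrt(8)

57.01


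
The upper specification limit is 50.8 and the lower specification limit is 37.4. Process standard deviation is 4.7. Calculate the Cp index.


Cp = (50.8 - 37.4) / (6 * 4.7)

0.48


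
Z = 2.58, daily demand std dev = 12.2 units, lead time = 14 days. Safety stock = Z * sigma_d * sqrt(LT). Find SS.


Formula: SS = z * sigma_d * sqrt(LT)
sqrt(LT) = sqrt(14) = 3.7417
SS = 2.58 * 12.2 * 3.7417
SS = 117.8 units

117.8 units


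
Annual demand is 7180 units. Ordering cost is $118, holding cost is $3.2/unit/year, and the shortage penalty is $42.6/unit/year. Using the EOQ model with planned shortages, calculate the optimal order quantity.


Formula: EOQ* = sqrt(2DS/H) * sqrt((H+P)/P)
Base EOQ = sqrt(2*7180*118/3.2) = 727.68 units
Correction = sqrt((3.2+42.6)/42.6) = 1.03688
EOQ* = 727.68 * 1.03688 = 754.5 units

754.5 units


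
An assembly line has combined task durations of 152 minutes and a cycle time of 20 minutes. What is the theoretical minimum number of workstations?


Formula: N_min = ceil(Sum of Task Times / Cycle Time)
N_min = ceil(152 min / 20 min) = ceil(7.6)
N_min = 8 stations

8


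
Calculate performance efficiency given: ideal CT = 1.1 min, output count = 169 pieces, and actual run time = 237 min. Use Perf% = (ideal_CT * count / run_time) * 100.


Formula: Performance = (Ideal CT * Total Count) / Run Time * 100
Ideal output time = 1.1 * 169 = 185.9 min
Performance = 185.9 / 237 * 100 = 78.4%

78.4%


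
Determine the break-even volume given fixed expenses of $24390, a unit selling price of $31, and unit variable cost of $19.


Formula: BEQ = Fixed Costs / (Price - Variable Cost)
Contribution margin = $31 - $19 = $12/unit
BEQ = ceil($24390 / $12/unit) = ceil(2032.5) = 2033 units

2033 units


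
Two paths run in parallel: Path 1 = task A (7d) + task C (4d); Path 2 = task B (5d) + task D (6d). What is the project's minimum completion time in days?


Path 1 = 7 + 4 = 11 days
Path 2 = 5 + 6 = 11 days
Duration = max(11, 11) = 11 days

11 days


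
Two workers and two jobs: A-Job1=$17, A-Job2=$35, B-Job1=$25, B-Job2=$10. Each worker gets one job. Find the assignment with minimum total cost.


Option 1: A->1 + B->2 = $17 + $10 = $27
Option 2: A->2 + B->1 = $35 + $25 = $60
Min cost = min($27, $60) = $27

$27


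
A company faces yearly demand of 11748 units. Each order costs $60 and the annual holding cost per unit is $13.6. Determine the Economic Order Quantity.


Formula: EOQ = sqrt(2 * D * S / H)
Numerator: 2 * 11748 * 60 = 1409760
2DS/H = 1409760 / 13.6 = 103658.8
EOQ = sqrt(103658.8) = 322.0 units

322.0 units


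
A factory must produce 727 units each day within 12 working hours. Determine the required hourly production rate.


Formula: Production Rate = Daily Demand / Available Hours
Rate = 727 units/day / 12 hours/day
Rate = 60.6 units/hour

60.6 units/hour


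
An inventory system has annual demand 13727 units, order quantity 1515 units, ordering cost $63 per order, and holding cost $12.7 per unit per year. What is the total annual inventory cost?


TC = 13727/1515 * 63 + 1515/2 * 12.7

$10191.08


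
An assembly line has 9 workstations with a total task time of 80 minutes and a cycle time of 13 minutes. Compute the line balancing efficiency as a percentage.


Formula: Efficiency = Sum of Task Times / (N_stations * CT) * 100
Total station capacity = 9 stations * 13 min = 117 min
Efficiency = 80 / 117 * 100 = 68.4%

68.4%


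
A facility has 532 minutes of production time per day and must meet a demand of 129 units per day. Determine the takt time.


Formula: Takt Time = Available Production Time / Customer Demand
Takt = 532 min/day / 129 units/day
Takt = 4.12 min/unit

4.12 min/unit


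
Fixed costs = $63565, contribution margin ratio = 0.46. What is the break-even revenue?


Formula: BER = Fixed Costs / Contribution Margin Ratio
BER = $63565 / 0.46
BER = $138184.78 (to the nearest cent)

$138184.78


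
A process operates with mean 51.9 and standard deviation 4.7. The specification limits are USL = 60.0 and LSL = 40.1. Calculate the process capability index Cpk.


Cpu = (60.0 - 51.9) / (3 * 4.7) = 0.57
Cpl = (51.9 - 40.1) / (3 * 4.7) = 0.84
Cpk = min(0.57, 0.84) = 0.57

0.57


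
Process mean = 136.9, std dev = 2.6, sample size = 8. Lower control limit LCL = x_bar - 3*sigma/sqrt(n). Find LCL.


LCL = 136.9 - 3 * 2.6 / sqrt(8)

134.14


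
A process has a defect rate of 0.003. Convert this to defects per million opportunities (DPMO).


DPMO = defect_rate * 1000000 = 0.003 * 1000000

3000


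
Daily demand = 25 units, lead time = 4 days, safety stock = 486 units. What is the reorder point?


Formula: ROP = (Daily Demand * Lead Time) + Safety Stock
Demand during lead time = 25 * 4 = 100 units
ROP = 100 + 486 = 586 units

586 units


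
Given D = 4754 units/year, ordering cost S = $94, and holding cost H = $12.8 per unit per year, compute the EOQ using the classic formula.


Formula: EOQ = sqrt(2 * D * S / H)
Numerator: 2 * 4754 * 94 = 893752
2DS/H = 893752 / 12.8 = 69824.4
EOQ = sqrt(69824.4) = 264.2 units

264.2 units


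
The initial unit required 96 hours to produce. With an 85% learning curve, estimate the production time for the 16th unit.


Formula: T_n = T_1 * (learning_rate)^(log2(n)) where learning_rate = rate/100
Doublings = log2(16) = 4
T_n = 96 * 0.85^4
T_n = 96 * 0.522 = 50.1 hours

50.1 hours


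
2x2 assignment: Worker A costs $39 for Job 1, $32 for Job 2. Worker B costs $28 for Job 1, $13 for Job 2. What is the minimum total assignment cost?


Option 1: A->1 + B->2 = $39 + $13 = $52
Option 2: A->2 + B->1 = $32 + $28 = $60
Min cost = min($52, $60) = $52

$52


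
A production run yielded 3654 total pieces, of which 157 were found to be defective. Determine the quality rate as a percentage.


Formula: Quality Rate = Good Pieces / Total Pieces * 100
Good pieces = 3654 - 157 = 3497
QR = 3497 / 3654 * 100 = 95.7%

95.7%


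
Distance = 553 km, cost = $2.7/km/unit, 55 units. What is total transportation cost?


TC = dist * cost * units = 553 * 2.7 * 55 = $82120.50

$82120.50


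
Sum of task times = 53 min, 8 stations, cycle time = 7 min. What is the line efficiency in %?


Formula: Efficiency = Sum of Task Times / (N_stations * CT) * 100
Total station capacity = 8 stations * 7 min = 56 min
Efficiency = 53 / 56 * 100 = 94.6%

94.6%


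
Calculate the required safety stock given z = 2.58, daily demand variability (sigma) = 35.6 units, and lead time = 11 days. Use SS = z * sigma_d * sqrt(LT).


Formula: SS = z * sigma_d * sqrt(LT)
sqrt(LT) = sqrt(11) = 3.3166
SS = 2.58 * 35.6 * 3.3166
SS = 304.6 units

304.6 units


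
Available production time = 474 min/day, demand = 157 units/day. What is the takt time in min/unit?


Formula: Takt Time = Available Production Time / Customer Demand
Takt = 474 min/day / 157 units/day
Takt = 3.02 min/unit

3.02 min/unit


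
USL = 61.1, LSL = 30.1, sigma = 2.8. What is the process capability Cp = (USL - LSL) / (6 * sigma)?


Cp = (61.1 - 30.1) / (6 * 2.8)

1.85


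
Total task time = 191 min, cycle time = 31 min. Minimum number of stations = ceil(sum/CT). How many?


Formula: N_min = ceil(Sum of Task Times / Cycle Time)
N_min = ceil(191 min / 31 min) = ceil(6.1613)
N_min = 7 stations

7


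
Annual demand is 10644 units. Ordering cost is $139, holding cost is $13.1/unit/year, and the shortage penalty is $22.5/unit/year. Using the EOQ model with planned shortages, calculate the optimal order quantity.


Formula: EOQ* = sqrt(2DS/H) * sqrt((H+P)/P)
Base EOQ = sqrt(2*10644*139/13.1) = 475.27 units
Correction = sqrt((13.1+22.5)/22.5) = 1.25786
EOQ* = 475.27 * 1.25786 = 597.8 units

597.8 units


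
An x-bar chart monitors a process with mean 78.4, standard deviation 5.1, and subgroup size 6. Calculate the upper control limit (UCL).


UCL = 78.4 + 3 * 5.1 / sqrt(6)

84.65


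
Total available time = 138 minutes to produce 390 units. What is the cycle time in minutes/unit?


Formula: CT = Available Time / Number of Units
CT = 138 min / 390 units
CT = 0.35 min/unit

0.35 min/unit


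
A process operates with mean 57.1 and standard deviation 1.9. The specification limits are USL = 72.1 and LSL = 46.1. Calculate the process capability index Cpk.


Cpu = (72.1 - 57.1) / (3 * 1.9) = 2.63
Cpl = (57.1 - 46.1) / (3 * 1.9) = 1.93
Cpk = min(2.63, 1.93) = 1.93

1.93


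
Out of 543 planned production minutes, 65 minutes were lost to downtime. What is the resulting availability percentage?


Formula: Availability = (Planned Time - Downtime) / Planned Time * 100
Uptime = 543 - 65 = 478 min
Availability = 478 / 543 * 100 = 88.0%

88.0%


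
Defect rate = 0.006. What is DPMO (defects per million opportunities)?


DPMO = defect_rate * 1000000 = 0.006 * 1000000

6000


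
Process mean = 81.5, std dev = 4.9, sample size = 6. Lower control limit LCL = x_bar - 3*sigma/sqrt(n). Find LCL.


LCL = 81.5 - 3 * 4.9 / sqrt(6)

75.5


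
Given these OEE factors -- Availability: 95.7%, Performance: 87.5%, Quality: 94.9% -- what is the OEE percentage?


Formula: OEE = Availability * Performance * Quality / 10000
A * P = 95.7% * 87.5% / 100 = 83.74%
OEE = 83.74% * 94.9% / 100 = 79.5%

79.5%


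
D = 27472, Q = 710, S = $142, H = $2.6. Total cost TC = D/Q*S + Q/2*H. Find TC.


TC = 27472/710 * 142 + 710/2 * 2.6

$6417.40


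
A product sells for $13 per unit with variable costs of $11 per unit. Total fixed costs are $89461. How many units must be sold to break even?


Formula: BEQ = Fixed Costs / (Price - Variable Cost)
Contribution margin = $13 - $11 = $2/unit
BEQ = ceil($89461 / $2/unit) = ceil(44730.5) = 44731 units

44731 units


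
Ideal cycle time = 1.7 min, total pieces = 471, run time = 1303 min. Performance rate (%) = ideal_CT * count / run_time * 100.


Formula: Performance = (Ideal CT * Total Count) / Run Time * 100
Ideal output time = 1.7 * 471 = 800.7 min
Performance = 800.7 / 1303 * 100 = 61.5%

61.5%


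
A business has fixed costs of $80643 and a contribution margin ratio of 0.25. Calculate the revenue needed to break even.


Formula: BER = Fixed Costs / Contribution Margin Ratio
BER = $80643 / 0.25
BER = $322572.00 (to the nearest cent)

$322572.00


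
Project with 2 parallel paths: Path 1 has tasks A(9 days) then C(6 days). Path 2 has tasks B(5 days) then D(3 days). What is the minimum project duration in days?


Path 1 = 9 + 6 = 15 days
Path 2 = 5 + 3 = 8 days
Duration = max(15, 8) = 15 days

15 days


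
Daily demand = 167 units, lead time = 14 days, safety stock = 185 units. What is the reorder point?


Formula: ROP = (Daily Demand * Lead Time) + Safety Stock
Demand during lead time = 167 * 14 = 2338 units
ROP = 2338 + 185 = 2523 units

2523 units


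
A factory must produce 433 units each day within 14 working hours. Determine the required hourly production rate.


Formula: Production Rate = Daily Demand / Available Hours
Rate = 433 units/day / 14 hours/day
Rate = 30.9 units/hour

30.9 units/hour


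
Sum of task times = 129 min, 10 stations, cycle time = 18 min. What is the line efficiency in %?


Formula: Efficiency = Sum of Task Times / (N_stations * CT) * 100
Total station capacity = 10 stations * 18 min = 180 min
Efficiency = 129 / 180 * 100 = 71.7%

71.7%


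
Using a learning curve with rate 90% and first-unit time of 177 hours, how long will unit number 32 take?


Formula: T_n = T_1 * (learning_rate)^(log2(n)) where learning_rate = rate/100
Doublings = log2(32) = 5
T_n = 177 * 0.9^5
T_n = 177 * 0.5905 = 104.5 hours

104.5 hours


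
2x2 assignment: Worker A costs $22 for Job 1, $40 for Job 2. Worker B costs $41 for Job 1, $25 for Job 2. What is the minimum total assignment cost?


Option 1: A->1 + B->2 = $22 + $25 = $47
Option 2: A->2 + B->1 = $40 + $41 = $81
Min cost = min($47, $81) = $47

$47


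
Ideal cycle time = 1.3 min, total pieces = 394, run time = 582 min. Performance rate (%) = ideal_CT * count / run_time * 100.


Formula: Performance = (Ideal CT * Total Count) / Run Time * 100
Ideal output time = 1.3 * 394 = 512.2 min
Performance = 512.2 / 582 * 100 = 88.0%

88.0%


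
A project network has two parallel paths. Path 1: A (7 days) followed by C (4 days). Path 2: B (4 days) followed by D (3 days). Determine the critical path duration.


Path 1 = 7 + 4 = 11 days
Path 2 = 4 + 3 = 7 days
Duration = max(11, 7) = 11 days

11 days


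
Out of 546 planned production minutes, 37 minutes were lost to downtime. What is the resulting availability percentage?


Formula: Availability = (Planned Time - Downtime) / Planned Time * 100
Uptime = 546 - 37 = 509 min
Availability = 509 / 546 * 100 = 93.2%

93.2%


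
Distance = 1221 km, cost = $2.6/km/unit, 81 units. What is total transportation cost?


TC = dist * cost * units = 1221 * 2.6 * 81 = $257142.60

$257142.60


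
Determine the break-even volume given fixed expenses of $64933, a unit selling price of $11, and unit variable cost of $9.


Formula: BEQ = Fixed Costs / (Price - Variable Cost)
Contribution margin = $11 - $9 = $2/unit
BEQ = ceil($64933 / $2/unit) = ceil(32466.5) = 32467 units

32467 units


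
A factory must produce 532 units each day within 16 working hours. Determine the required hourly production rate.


Formula: Production Rate = Daily Demand / Available Hours
Rate = 532 units/day / 16 hours/day
Rate = 33.3 units/hour

33.3 units/hour


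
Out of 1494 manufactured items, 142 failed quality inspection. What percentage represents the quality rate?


Formula: Quality Rate = Good Pieces / Total Pieces * 100
Good pieces = 1494 - 142 = 1352
QR = 1352 / 1494 * 100 = 90.5%

90.5%


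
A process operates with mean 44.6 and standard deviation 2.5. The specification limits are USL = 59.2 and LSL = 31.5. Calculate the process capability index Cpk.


Cpu = (59.2 - 44.6) / (3 * 2.5) = 1.95
Cpl = (44.6 - 31.5) / (3 * 2.5) = 1.75
Cpk = min(1.95, 1.75) = 1.75

1.75


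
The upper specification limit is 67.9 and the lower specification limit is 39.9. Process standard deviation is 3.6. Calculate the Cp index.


Cp = (67.9 - 39.9) / (6 * 3.6)

1.3


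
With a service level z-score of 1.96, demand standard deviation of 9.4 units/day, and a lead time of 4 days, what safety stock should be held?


Formula: SS = z * sigma_d * sqrt(LT)
sqrt(LT) = sqrt(4) = 2.0
SS = 1.96 * 9.4 * 2.0
SS = 36.8 units

36.8 units


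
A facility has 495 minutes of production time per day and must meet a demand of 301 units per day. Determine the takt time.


Formula: Takt Time = Available Production Time / Customer Demand
Takt = 495 min/day / 301 units/day
Takt = 1.64 min/unit

1.64 min/unit


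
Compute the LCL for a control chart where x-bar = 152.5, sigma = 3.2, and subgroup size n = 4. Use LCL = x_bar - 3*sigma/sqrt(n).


LCL = 152.5 - 3 * 3.2 / sqrt(4)

147.7
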